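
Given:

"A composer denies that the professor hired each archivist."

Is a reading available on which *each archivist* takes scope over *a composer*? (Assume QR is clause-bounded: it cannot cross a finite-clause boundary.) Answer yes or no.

No

*each archivist* sits inside the finite complement clause *that the professor hired each archivist*.
Finite CP is the ceiling for QR here, by assumption.
So *each archivist* cannot raise high enough to outscope *a composer*; only the surface ordering *a composer* > *each archivist* is available.
(Only the surface reading survives: one fixed composer with respect to all the relevant archivists.)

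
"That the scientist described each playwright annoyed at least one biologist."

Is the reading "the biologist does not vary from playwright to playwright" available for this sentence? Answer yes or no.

The paraphrase describes the scope ordering *at least one biologist* > *each playwright*.
Nothing needs to raise out of an island for *at least one biologist* > *each playwright*: *at least one biologist* takes scope from its matrix position over the clause containing *each playwright*.

Yes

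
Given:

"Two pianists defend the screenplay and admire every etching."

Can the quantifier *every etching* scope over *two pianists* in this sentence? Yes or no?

*every etching* is embedded in one conjunct of the coordinate structure (*admire every etching*).
Asymmetric QR out of one conjunct violates the Coordinate Structure Constraint.
So *every etching* cannot raise to a position above *two pianists*.

No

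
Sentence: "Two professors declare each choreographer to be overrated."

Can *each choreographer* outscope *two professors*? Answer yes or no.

ECM infinitives lack a CP barrier, so *each choreographer* can QR over the matrix subject *two professors*.
Clause-internal QR can adjoin the lower DP above the subject, yielding the inverse reading.

Yes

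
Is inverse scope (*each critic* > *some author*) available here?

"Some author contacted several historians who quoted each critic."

No

*each critic* is embedded in the relative clause *who quoted each critic* modifying *several historians*.
A relative clause is a scope island — quantifier raising cannot cross its boundary.
The inverse ordering *each critic* > *some author* is therefore underivable.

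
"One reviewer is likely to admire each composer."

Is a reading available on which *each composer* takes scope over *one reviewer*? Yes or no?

Raising constructions are monoclausal for scope purposes; *each composer* is not separated from *one reviewer* by any island.
Nothing blocks QR of the lower DP to a position above the higher one, so inverse scope is available.
The sentence is scopally ambiguous between *one reviewer* > *each composer* and *each composer* > *one reviewer*.

Yes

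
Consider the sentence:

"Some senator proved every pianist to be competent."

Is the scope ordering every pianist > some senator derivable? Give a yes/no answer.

*every pianist* is an ECM subject; ECM complements are not islands, and the embedded quantifier may take matrix scope.
QR within a single clause is free, so the lower quantifier may take scope over the higher one.

Yes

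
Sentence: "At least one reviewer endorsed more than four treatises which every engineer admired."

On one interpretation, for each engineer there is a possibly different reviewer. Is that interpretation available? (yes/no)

No

This is the *every engineer* > *at least one reviewer* reading.
Structurally, *every engineer* is inside the relative clause *which every engineer admired* modifying *more than four treatises*.
Relative clauses block scope extraction: QR cannot target a position outside the modified NP.
There is no licit LF on which *every engineer* c-commands *at least one reviewer*.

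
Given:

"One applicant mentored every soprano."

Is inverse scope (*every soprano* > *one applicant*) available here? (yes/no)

Yes

Both DPs are arguments of the same predicate; there is no clause or island boundary between them.
With no island boundary between them, the object can take inverse scope over the subject via ordinary QR within the clause.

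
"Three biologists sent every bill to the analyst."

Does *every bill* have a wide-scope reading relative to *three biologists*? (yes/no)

Both DPs are arguments of the same predicate; there is no clause or island boundary between them.
QR within a single clause is free, so the lower quantifier may take scope over the higher one.
The sentence is scopally ambiguous between *three biologists* > *every bill* and *every bill* > *three biologists*.

Yes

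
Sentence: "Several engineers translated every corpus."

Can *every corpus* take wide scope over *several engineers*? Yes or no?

*every corpus* and *several engineers* are in the same minimal clause.
QR within a single clause is free, so the lower quantifier may take scope over the higher one.

Yes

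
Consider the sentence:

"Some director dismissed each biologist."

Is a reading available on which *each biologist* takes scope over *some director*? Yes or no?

*each biologist* is the matrix object and *some director* the matrix subject; the two are clausemates.
Clause-internal QR can adjoin the lower DP above the subject, yielding the inverse reading.

Yes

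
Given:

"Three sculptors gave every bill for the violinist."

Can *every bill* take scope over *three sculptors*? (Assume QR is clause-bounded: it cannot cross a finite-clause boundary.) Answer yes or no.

*every bill* is the matrix object and *three sculptors* the matrix subject; the two are clausemates.
Ordinary QR to a clause-peripheral position gives the wide-scope LF for the lower DP.

Yes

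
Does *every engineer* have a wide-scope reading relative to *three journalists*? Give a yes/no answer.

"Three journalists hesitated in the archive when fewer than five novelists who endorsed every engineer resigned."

No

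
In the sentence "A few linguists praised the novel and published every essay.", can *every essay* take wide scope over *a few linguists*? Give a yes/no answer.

The target quantifier *every essay* is part of one conjunct of the coordinate structure (*published every essay*).
Asymmetric QR out of one conjunct violates the Coordinate Structure Constraint.
*every essay* is confined to the island and cannot take scope over *a few linguists*.

No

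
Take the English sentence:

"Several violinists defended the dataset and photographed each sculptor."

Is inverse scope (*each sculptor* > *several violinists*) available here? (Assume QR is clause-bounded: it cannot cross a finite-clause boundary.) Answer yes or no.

*each sculptor* is embedded in one conjunct of the coordinate structure (*photographed each sculptor*).
Coordinate structures are islands for non-across-the-board movement, QR included.
There is no licit LF on which *each sculptor* c-commands *several violinists*.

No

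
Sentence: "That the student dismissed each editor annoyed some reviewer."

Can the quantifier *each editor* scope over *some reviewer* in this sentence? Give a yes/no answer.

No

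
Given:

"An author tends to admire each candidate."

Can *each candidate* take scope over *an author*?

Yes

*each candidate* is inside a raising infinitive, which is transparent to QR (no CP barrier), so it behaves as a matrix argument.
QR within a single clause is free, so the lower quantifier may take scope over the higher one.
Both orderings are possible: *an author* > *each candidate* and *each candidate* > *an author*.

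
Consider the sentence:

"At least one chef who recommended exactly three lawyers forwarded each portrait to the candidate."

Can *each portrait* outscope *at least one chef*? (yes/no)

The RC *who recommended exactly three lawyers* is an island, but *each portrait* is not inside it — it is the matrix object, a clausemate of *at least one chef*.
No island intervenes, so both surface and inverse scope are derivable.
The sentence is scopally ambiguous between *at least one chef* > *each portrait* and *each portrait* > *at least one chef*.

Yes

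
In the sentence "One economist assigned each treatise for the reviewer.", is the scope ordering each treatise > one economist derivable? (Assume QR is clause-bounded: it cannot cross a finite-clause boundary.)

Yes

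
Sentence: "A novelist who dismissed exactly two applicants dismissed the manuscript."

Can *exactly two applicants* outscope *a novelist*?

The target quantifier *exactly two applicants* is part of the relative clause *who dismissed exactly two applicants*.
A relative clause is a scope island — quantifier raising cannot cross its boundary.
Hence only narrow scope for *exactly two applicants* (under *a novelist*) survives.

No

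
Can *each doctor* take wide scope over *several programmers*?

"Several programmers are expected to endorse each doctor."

Raising constructions are monoclausal for scope purposes; *each doctor* is not separated from *several programmers* by any island.
Ordinary QR to a clause-peripheral position gives the wide-scope LF for the lower DP.

Yes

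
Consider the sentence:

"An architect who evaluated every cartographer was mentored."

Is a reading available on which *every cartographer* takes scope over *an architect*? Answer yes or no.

No

The DP *every cartographer* is contained in the relative clause *who evaluated every cartographer*.
A relative clause is a scope island — quantifier raising cannot cross its boundary.
So *every cartographer* cannot raise to a position above *an architect*.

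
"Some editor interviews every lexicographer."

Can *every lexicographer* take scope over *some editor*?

Yes

*every lexicographer* and *some editor* are in the same minimal clause.
No island intervenes, so both surface and inverse scope are derivable.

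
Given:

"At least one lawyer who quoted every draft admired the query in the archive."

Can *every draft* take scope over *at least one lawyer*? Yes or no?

No

The DP *every draft* is contained in the relative clause *who quoted every draft*.
The relative clause forms an island for QR, so the quantifier is confined to the head noun's restrictor.
So *every draft* cannot raise high enough to outscope *at least one lawyer*; only the surface ordering *at least one lawyer* > *every draft* is available.
(Only the surface reading survives: one fixed lawyer with respect to all the relevant drafts.)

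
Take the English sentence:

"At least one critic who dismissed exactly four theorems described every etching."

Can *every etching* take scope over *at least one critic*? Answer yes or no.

The RC *who dismissed exactly four theorems* is an island, but *every etching* is not inside it — it is the matrix object, a clausemate of *at least one critic*.
No island intervenes, so both surface and inverse scope are derivable.

Yes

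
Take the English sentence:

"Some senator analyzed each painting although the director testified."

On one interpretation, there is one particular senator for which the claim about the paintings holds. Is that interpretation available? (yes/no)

Yes

That reading corresponds to *some senator* > *each painting*.
Surface scope (*some senator* > *each painting*) is always derivable; islands only block QR, not in-situ interpretation.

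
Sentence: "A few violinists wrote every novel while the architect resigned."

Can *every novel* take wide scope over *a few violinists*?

Yes

Neither queried DP is inside the adjunct, so the adjunct-island constraint does not apply.
Clause-internal QR can adjoin the lower DP above the subject, yielding the inverse reading.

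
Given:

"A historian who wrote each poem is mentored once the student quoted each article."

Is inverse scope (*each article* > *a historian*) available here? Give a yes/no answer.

The target quantifier *each article* is part of the adjunct clause *once the student quoted each article*.
Adjunct clauses are scope islands: a quantifier inside an adjunct cannot raise into the matrix clause.
So *each article* cannot raise to a position above *a historian*.
(Only the surface reading survives: one fixed historian with respect to all the relevant articles.)

No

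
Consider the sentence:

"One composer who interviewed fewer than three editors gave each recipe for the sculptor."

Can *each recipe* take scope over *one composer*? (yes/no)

Yes

The RC *who interviewed fewer than three editors* is an island, but *each recipe* is not inside it — it is the matrix object, a clausemate of *one composer*.
QR within a single clause is free, so the lower quantifier may take scope over the higher one.
Both orderings are possible: *one composer* > *each recipe* and *each recipe* > *one composer*.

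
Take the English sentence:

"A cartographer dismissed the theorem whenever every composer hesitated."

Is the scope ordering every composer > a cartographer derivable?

No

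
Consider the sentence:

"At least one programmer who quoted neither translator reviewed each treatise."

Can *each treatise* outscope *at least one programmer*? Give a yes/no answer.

Yes

The relative clause *who quoted neither translator* modifies *at least one programmer*, but *each treatise* is not inside that relative clause — it is an argument of the matrix verb.
Ordinary QR to a clause-peripheral position gives the wide-scope LF for the lower DP.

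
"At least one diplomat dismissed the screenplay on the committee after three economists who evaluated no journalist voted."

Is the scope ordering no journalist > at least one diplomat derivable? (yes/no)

*no journalist* sits inside the relative clause *who evaluated no journalist*, which is itself inside the adjunct *after three economists who evaluated no journalist voted*.
The quantifier would have to escape first the RC and then the adjunct — two independent island violations.
*no journalist* > *at least one diplomat* would require crossing that boundary, which is illicit.
(Only the surface reading survives: one fixed diplomat with respect to all the relevant journalists.)

No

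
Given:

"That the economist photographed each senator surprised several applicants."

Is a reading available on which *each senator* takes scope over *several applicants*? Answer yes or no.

No

*each senator* occurs within the sentential subject *that the economist photographed each senator*.
The Sentential Subject Constraint rules out raising the quantifier out of the that-clause subject.
*each senator* > *several applicants* would require crossing that boundary, which is illicit.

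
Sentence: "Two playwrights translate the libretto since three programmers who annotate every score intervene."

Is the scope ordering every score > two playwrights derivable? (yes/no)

No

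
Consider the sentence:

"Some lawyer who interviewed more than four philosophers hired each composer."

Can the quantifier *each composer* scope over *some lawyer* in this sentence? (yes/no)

The RC *who interviewed more than four philosophers* is an island, but *each composer* is not inside it — it is the matrix object, a clausemate of *some lawyer*.
No island intervenes, so both surface and inverse scope are derivable.
Both orderings are possible: *some lawyer* > *each composer* and *each composer* > *some lawyer*.

Yes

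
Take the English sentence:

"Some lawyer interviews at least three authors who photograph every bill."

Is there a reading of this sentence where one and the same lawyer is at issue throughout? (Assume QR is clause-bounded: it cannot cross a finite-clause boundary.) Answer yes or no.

This is the *some lawyer* > *every bill* reading.
Surface scope (*some lawyer* > *every bill*) is always derivable; islands only block QR, not in-situ interpretation.

Yes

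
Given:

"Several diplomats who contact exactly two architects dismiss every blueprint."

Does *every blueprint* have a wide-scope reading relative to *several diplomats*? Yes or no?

Yes

The RC *who contact exactly two architects* is an island, but *every blueprint* is not inside it — it is the matrix object, a clausemate of *several diplomats*.
QR within a single clause is free, so the lower quantifier may take scope over the higher one.
The sentence is scopally ambiguous between *several diplomats* > *every blueprint* and *every blueprint* > *several diplomats*.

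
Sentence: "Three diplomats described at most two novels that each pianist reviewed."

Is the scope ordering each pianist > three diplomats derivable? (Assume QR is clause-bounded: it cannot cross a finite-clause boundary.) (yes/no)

No

*each pianist* occurs within the relative clause *that each pianist reviewed* modifying *at most two novels*.
Quantifiers inside a relative clause are trapped there; the RC boundary blocks QR.
The inverse ordering *each pianist* > *three diplomats* is therefore underivable.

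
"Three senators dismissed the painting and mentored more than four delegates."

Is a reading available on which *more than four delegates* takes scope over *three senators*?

No

*more than four delegates* occurs within one conjunct of the coordinate structure (*mentored more than four delegates*).
A quantifier cannot raise out of one conjunct of a coordination across the whole coordinate structure — the CSC applies to QR.
There is no licit LF on which *more than four delegates* c-commands *three senators*.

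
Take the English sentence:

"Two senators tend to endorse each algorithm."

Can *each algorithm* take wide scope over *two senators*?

Yes

*each algorithm* is the object of the infinitival complement of a raising predicate; raising infinitives are transparent for QR, so the two DPs are in effect clausemates.
Clause-internal QR can adjoin the lower DP above the subject, yielding the inverse reading.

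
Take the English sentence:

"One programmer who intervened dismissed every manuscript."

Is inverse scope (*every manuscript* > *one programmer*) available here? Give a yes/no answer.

The RC *who intervened* is an island, but *every manuscript* is not inside it — it is the matrix object, a clausemate of *one programmer*.
QR within a single clause is free, so the lower quantifier may take scope over the higher one.

Yes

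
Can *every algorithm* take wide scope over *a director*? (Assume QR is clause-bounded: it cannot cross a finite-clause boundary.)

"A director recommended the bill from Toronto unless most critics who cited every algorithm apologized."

No

*every algorithm* occurs within the relative clause *who cited every algorithm*, which is itself inside the adjunct *unless most critics who cited every algorithm apologized*.
Both the relative clause and the enclosing adjunct are scope islands; QR cannot cross either.
Hence only narrow scope for *every algorithm* (under *a director*) survives.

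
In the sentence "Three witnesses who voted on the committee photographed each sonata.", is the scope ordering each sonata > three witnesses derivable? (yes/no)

Yes

The RC *who voted on the committee* is an island, but *each sonata* is not inside it — it is the matrix object, a clausemate of *three witnesses*.
Clause-internal QR can adjoin the lower DP above the subject, yielding the inverse reading.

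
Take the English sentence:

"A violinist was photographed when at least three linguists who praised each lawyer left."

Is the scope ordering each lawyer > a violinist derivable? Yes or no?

Structurally, *each lawyer* is inside the relative clause *who praised each lawyer*, which is itself inside the adjunct *when at least three linguists who praised each lawyer left*.
Nested islands: the RC island is itself inside an adjunct island, so wide scope is doubly excluded.
So *each lawyer* cannot raise to a position above *a violinist*.

No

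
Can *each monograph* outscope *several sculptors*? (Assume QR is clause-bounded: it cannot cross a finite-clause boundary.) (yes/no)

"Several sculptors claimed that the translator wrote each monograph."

*each monograph* sits inside the finite complement clause *that the translator wrote each monograph*.
QR is clause-bounded, so the finite complement is a scope island for the embedded quantifier.
*each monograph* is confined to the island and cannot take scope over *several sculptors*.

No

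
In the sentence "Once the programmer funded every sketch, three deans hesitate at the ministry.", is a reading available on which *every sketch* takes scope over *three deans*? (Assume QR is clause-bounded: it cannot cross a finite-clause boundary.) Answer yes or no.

No

The target quantifier *every sketch* is part of the adjunct clause *once the programmer funded every sketch*.
Adverbial clauses are not L-marked, so they are barriers for QR — the quantifier cannot escape the adjunct.
There is no licit LF on which *every sketch* c-commands *three deans*.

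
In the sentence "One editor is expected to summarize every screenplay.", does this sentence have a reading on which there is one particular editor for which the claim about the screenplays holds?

The paraphrase describes the scope ordering *one editor* > *every screenplay*.
Surface scope (*one editor* > *every screenplay*) is always derivable; islands only block QR, not in-situ interpretation.

Yes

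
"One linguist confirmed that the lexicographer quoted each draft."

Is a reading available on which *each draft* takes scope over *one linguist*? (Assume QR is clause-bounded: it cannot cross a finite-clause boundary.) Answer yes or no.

No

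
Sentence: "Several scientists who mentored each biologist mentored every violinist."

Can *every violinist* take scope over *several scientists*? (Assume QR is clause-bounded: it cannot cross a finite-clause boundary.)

Yes

The relative clause *who mentored each biologist* modifies *several scientists*, but *every violinist* is not inside that relative clause — it is an argument of the matrix verb.
Since no island is crossed, the inverse ordering is licensed alongside surface scope.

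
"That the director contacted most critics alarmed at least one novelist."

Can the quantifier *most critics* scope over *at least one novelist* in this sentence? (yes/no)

No

The DP *most critics* is contained in the sentential subject *that the director contacted most critics*.
Clausal subjects are scope islands; QR from inside the subject into the matrix is barred.
*most critics* > *at least one novelist* would require crossing that boundary, which is illicit.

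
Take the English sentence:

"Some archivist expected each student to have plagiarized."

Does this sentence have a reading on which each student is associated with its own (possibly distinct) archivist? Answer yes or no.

The paraphrase describes the scope ordering *each student* > *some archivist*.
*each student* is the subject of an ECM infinitive — the infinitival complement of an ECM verb is not a scope island, so *each student* can raise into the matrix clause.
With no island boundary between them, the object can take inverse scope over the subject via ordinary QR within the clause.
The sentence is scopally ambiguous between *some archivist* > *each student* and *each student* > *some archivist*.

Yes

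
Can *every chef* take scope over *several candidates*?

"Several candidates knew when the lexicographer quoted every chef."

*every chef* sits inside the embedded question *when the lexicographer quoted every chef*.
Embedded wh-clauses are opaque for QR, so the quantifier stays inside the question.
So *every chef* cannot raise to a position above *several candidates*.

No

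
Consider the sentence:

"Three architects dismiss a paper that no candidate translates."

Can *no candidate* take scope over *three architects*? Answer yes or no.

Structurally, *no candidate* is inside the relative clause *that no candidate translates* modifying *a paper*.
QR out of a relative clause is ruled out by the relative-clause island constraint.
So the wide-scope reading for *no candidate* is blocked.

No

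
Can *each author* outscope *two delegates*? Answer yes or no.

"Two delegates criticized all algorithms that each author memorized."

No

Structurally, *each author* is inside the relative clause *that each author memorized* modifying *all algorithms*.
Quantifiers inside a relative clause are trapped there; the RC boundary blocks QR.
So *each author* cannot raise high enough to outscope *two delegates*; only the surface ordering *two delegates* > *each author* is available.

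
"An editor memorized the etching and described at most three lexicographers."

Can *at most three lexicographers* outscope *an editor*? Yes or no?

Structurally, *at most three lexicographers* is inside one conjunct of the coordinate structure (*described at most three lexicographers*).
Coordinate structures are islands for non-across-the-board movement, QR included.
So *at most three lexicographers* cannot raise high enough to outscope *an editor*; only the surface ordering *an editor* > *at most three lexicographers* is available.

No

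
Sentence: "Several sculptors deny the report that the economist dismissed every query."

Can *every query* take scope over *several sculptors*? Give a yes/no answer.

*every query* occurs within the complex NP *the report that the economist dismissed every query*.
Noun-complement clauses are scope islands (the Complex NP Constraint): a quantifier inside one cannot scope into the matrix.
Hence only narrow scope for *every query* (under *several sculptors*) survives.

No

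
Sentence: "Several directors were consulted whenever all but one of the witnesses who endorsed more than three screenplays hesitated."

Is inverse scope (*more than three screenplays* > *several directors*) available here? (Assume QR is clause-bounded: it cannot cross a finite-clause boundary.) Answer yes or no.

No

*more than three screenplays* occurs within the relative clause *who endorsed more than three screenplays*, which is itself inside the adjunct *whenever all but one of the witnesses who endorsed more than three screenplays hesitated*.
Two island boundaries intervene — the relative clause and the adjunct. Either alone would block QR.
There is no licit LF on which *more than three screenplays* c-commands *several directors*.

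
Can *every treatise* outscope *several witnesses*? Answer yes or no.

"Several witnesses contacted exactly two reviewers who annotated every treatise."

*every treatise* occurs within the relative clause *who annotated every treatise* modifying *exactly two reviewers*.
Relative clauses are scope islands: a quantifier cannot QR out of a relative clause to take scope in the matrix clause.
So *every treatise* cannot raise high enough to outscope *several witnesses*; only the surface ordering *several witnesses* > *every treatise* is available.

No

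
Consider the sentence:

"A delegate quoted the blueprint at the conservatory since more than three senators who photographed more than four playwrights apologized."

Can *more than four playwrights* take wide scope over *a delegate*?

The DP *more than four playwrights* is contained in the relative clause *who photographed more than four playwrights*, which is itself inside the adjunct *since more than three senators who photographed more than four playwrights apologized*.
Both the relative clause and the enclosing adjunct are scope islands; QR cannot cross either.
So *more than four playwrights* cannot raise high enough to outscope *a delegate*; only the surface ordering *a delegate* > *more than four playwrights* is available.

No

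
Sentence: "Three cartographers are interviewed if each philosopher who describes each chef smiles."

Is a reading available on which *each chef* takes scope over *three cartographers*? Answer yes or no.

*each chef* is embedded in the relative clause *who describes each chef*, which is itself inside the adjunct *if each philosopher who describes each chef smiles*.
The quantifier would have to escape first the RC and then the adjunct — two independent island violations.
Hence only narrow scope for *each chef* (under *three cartographers*) survives.

No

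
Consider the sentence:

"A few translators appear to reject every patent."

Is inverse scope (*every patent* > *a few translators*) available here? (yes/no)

The matrix predicate is a raising verb, whose infinitival complement is not a scope island — *every patent* can QR into the matrix clause.
QR within a single clause is free, so the lower quantifier may take scope over the higher one.

Yes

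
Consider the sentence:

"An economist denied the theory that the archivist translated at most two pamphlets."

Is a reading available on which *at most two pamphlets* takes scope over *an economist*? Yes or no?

*at most two pamphlets* sits inside the complex NP *the theory that the archivist translated at most two pamphlets*.
Noun-complement clauses are scope islands (the Complex NP Constraint): a quantifier inside one cannot scope into the matrix.
Hence only narrow scope for *at most two pamphlets* (under *an economist*) survives.
(Only the surface reading survives: one fixed economist with respect to all the relevant pamphlets.)

No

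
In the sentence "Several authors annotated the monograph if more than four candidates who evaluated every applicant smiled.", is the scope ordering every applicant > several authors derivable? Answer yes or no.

The DP *every applicant* is contained in the relative clause *who evaluated every applicant*, which is itself inside the adjunct *if more than four candidates who evaluated every applicant smiled*.
Two island boundaries intervene — the relative clause and the adjunct. Either alone would block QR.
There is no licit LF on which *every applicant* c-commands *several authors*.

No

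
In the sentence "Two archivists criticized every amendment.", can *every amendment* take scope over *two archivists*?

*every amendment* and *two archivists* are in the same minimal clause.
QR within a single clause is free, so the lower quantifier may take scope over the higher one.

Yes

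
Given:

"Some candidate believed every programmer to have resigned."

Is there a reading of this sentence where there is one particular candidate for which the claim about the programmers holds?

Yes

The paraphrase describes the scope ordering *some candidate* > *every programmer*.
That is the surface-scope ordering, which is always one of the available readings — island constraints only ever restrict inverse scope.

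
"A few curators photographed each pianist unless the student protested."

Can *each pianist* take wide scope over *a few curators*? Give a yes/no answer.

Yes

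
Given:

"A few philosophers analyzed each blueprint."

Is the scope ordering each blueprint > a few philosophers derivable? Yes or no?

*each blueprint* and *a few philosophers* are in the same minimal clause.
Clause-internal QR can adjoin the lower DP above the subject, yielding the inverse reading.

Yes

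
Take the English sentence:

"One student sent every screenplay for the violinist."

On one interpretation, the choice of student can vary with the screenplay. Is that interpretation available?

Yes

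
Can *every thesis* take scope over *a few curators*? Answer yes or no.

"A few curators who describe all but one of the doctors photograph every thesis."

Yes

*every thesis* is a matrix argument; only *a few curators* is modified by the relative clause *who describe all but one of the doctors*, so the RC island is irrelevant to the target quantifier.
QR within a single clause is free, so the lower quantifier may take scope over the higher one.
So *every thesis* > *a few curators* is among the available readings.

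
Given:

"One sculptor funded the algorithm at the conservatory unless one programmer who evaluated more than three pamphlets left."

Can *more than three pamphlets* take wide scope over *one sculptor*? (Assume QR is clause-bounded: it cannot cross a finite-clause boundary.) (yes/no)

No

The DP *more than three pamphlets* is contained in the relative clause *who evaluated more than three pamphlets*, which is itself inside the adjunct *unless one programmer who evaluated more than three pamphlets left*.
Both the relative clause and the enclosing adjunct are scope islands; QR cannot cross either.
Hence only narrow scope for *more than three pamphlets* (under *one sculptor*) survives.
(Only the surface reading survives: one fixed sculptor with respect to all the relevant pamphlets.)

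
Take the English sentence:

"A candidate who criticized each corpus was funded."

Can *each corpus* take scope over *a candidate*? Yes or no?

*each corpus* sits inside the relative clause *who criticized each corpus*.
Quantifiers inside a relative clause are trapped there; the RC boundary blocks QR.
Hence only narrow scope for *each corpus* (under *a candidate*) survives.
(Only the surface reading survives: one fixed candidate with respect to all the relevant corpora.)

No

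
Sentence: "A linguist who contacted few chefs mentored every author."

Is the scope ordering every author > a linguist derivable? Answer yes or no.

Yes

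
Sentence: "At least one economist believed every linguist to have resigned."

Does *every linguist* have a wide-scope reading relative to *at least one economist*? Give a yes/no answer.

ECM infinitives lack a CP barrier, so *every linguist* can QR over the matrix subject *at least one economist*.
QR within a single clause is free, so the lower quantifier may take scope over the higher one.

Yes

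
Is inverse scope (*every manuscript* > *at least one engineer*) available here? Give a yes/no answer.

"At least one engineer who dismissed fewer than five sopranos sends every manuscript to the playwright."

*every manuscript* is a matrix argument; only *at least one engineer* is modified by the relative clause *who dismissed fewer than five sopranos*, so the RC island is irrelevant to the target quantifier.
With no island boundary between them, the object can take inverse scope over the subject via ordinary QR within the clause.

Yes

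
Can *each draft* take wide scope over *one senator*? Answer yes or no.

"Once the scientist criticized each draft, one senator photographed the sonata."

*each draft* occurs within the adjunct clause *once the scientist criticized each draft*.
Adjuncts are opaque for quantifier raising; a quantifier in an adjunct stays inside it.
*each draft* is confined to the island and cannot take scope over *one senator*.

No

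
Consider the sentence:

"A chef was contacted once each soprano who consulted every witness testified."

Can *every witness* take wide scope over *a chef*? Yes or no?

*every witness* is embedded in the relative clause *who consulted every witness*, which is itself inside the adjunct *once each soprano who consulted every witness testified*.
Both the relative clause and the enclosing adjunct are scope islands; QR cannot cross either.
Hence only narrow scope for *every witness* (under *a chef*) survives.
(Only the surface reading survives: one fixed chef with respect to all the relevant witnesses.)

No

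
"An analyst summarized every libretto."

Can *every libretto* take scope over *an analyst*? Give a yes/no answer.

Yes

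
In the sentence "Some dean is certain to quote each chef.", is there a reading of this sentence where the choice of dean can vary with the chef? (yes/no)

The paraphrase describes the scope ordering *each chef* > *some dean*.
The matrix predicate is a raising verb, whose infinitival complement is not a scope island — *each chef* can QR into the matrix clause.
QR within a single clause is free, so the lower quantifier may take scope over the higher one.
So *each chef* > *some dean* is among the available readings.

Yes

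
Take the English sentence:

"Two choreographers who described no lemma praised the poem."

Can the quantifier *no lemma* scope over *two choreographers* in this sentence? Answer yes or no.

No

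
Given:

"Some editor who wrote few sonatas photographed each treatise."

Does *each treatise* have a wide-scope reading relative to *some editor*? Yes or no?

Yes

The RC *who wrote few sonatas* is an island, but *each treatise* is not inside it — it is the matrix object, a clausemate of *some editor*.
With no island boundary between them, the object can take inverse scope over the subject via ordinary QR within the clause.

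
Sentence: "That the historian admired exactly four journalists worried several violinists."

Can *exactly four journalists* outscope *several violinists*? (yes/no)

Structurally, *exactly four journalists* is inside the sentential subject *that the historian admired exactly four journalists*.
The Sentential Subject Constraint rules out raising the quantifier out of the that-clause subject.
*exactly four journalists* > *several violinists* would require crossing that boundary, which is illicit.

No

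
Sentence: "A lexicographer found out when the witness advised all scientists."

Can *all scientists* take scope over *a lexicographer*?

No

*all scientists* is embedded in the embedded question *when the witness advised all scientists*.
Embedded questions are wh-islands: a quantifier inside an indirect question cannot QR into the matrix clause.
*all scientists* is confined to the island and cannot take scope over *a lexicographer*.
(Only the surface reading survives: one fixed lexicographer with respect to all the relevant scientists.)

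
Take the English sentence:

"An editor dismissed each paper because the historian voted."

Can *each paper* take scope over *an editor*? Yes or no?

Yes

The adjunct clause does not contain *each paper*, which is the matrix object.
Nothing blocks QR of the lower DP to a position above the higher one, so inverse scope is available.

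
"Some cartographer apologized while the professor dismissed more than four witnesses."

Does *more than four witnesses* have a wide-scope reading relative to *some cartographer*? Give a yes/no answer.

No

*more than four witnesses* is embedded in the adjunct clause *while the professor dismissed more than four witnesses*.
Adjunct clauses are scope islands: a quantifier inside an adjunct cannot raise into the matrix clause.
Hence only narrow scope for *more than four witnesses* (under *some cartographer*) survives.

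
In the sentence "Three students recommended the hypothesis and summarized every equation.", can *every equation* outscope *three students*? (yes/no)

*every equation* sits inside one conjunct of the coordinate structure (*summarized every equation*).
Coordinate structures are islands for non-across-the-board movement, QR included.
*every equation* > *three students* would require crossing that boundary, which is illicit.

No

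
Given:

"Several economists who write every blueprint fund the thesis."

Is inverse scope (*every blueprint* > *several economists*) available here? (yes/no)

*every blueprint* is embedded in the relative clause *who write every blueprint*.
Quantifiers inside a relative clause are trapped there; the RC boundary blocks QR.
*every blueprint* is confined to the island and cannot take scope over *several economists*.

No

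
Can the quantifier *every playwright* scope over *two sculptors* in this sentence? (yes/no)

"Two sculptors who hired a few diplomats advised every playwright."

Yes

Although the sentence contains a relative clause (*who hired a few diplomats*), *every playwright* is outside it, in the matrix VP.
Since no island is crossed, the inverse ordering is licensed alongside surface scope.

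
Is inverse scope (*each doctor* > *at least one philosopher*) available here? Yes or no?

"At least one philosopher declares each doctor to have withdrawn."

Yes

ECM infinitives lack a CP barrier, so *each doctor* can QR over the matrix subject *at least one philosopher*.
With no island boundary between them, the object can take inverse scope over the subject via ordinary QR within the clause.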